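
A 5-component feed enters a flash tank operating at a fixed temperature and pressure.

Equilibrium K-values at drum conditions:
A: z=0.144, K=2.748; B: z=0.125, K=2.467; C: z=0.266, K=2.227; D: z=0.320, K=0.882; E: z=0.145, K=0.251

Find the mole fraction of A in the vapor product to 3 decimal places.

Material balance + equilibrium reduce to Σ zᵢ(Kᵢ−1)/(1+β(Kᵢ−1)) = 0.
Feasibility: ΣzᵢKᵢ = 1.615, Σzᵢ/Kᵢ = 1.163 — both > 1, two phases present.
Iterate (Newton) starting at β = 0.5:
  β = 0.500: g = 0.2286, g' = -0.582 → β = 0.893
  β = 0.893: g = -0.0369, g' = -0.956 → β = 0.855
  β = 0.855: g = -0.0021, g' = -0.853 → β = 0.852
Converged at β = 0.852.
Compositions from xᵢ = zᵢ/(1+β(Kᵢ−1)), yᵢ = Kᵢxᵢ:
  A: x = 0.058, y = 0.159
  B: x = 0.056, y = 0.137
  C: x = 0.130, y = 0.290
  D: x = 0.356, y = 0.314
  E: x = 0.401, y = 0.101

y_A = 0.159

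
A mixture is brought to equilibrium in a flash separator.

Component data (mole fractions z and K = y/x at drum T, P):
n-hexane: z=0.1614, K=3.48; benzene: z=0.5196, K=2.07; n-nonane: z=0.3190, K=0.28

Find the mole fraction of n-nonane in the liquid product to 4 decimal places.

x_n-nonane = 0.6442

Let ψ = V/F and solve Σ zᵢ(Kᵢ−1)/(1+ψ(Kᵢ−1)) = 0.
Feasibility: ΣzᵢKᵢ = 1.7266, Σzᵢ/Kᵢ = 1.4367 — both > 1, two phases present.
Newton iteration, ψ⁰ = 0.5:
  ψ = 0.5000: g = 0.18201, g' = -0.8540 → ψ = 0.7131
  ψ = 0.7131: g = -0.01213, g' = -1.0194 → ψ = 0.7012
  ψ = 0.7012: g = -0.00011, g' = -1.0011 → ψ = 0.7011
Converged at ψ = 0.7011.
Compositions from xᵢ = zᵢ/(1+ψ(Kᵢ−1)), yᵢ = Kᵢxᵢ:
  n-hexane: x = 0.0589, y = 0.2051
  benzene: x = 0.2969, y = 0.6145
  n-nonane: x = 0.6442, y = 0.1804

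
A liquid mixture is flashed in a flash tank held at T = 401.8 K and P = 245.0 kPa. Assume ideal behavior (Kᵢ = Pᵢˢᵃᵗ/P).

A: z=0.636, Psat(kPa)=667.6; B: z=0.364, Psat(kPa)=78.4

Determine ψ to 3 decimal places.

Raoult's law: Kᵢ = Pᵢˢᵃᵗ/P = Pᵢˢᵃᵗ/245.0.
  K_A = 667.6/245.0 = 2.72490, K_B = 78.4/245.0 = 0.32000
Rachford–Rice: g(ψ) = Σ zᵢ(Kᵢ−1)/(1+ψ(Kᵢ−1)) = 0.
g(0) = ΣzᵢKᵢ − 1 = 0.850 and g(1) = 1 − Σzᵢ/Kᵢ = -0.371, so a root lies in (0, 1).
Iterate (Newton) starting at ψ = 0.5:
  ψ = 0.500: g = 0.2140, g' = -0.932 → ψ = 0.730
  ψ = 0.730: g = -0.0055, g' = -1.034 → ψ = 0.724
Converged at ψ = 0.724.

ψ = 0.724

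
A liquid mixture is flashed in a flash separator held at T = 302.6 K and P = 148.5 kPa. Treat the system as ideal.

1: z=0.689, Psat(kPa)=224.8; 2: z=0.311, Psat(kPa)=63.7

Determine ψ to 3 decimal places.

Raoult's law: Kᵢ = Pᵢˢᵃᵗ/P = Pᵢˢᵃᵗ/148.5.
  K_1 = 224.8/148.5 = 1.51380, K_2 = 63.7/148.5 = 0.42896
Rachford–Rice: g(ψ) = Σ zᵢ(Kᵢ−1)/(1+ψ(Kᵢ−1)) = 0.
g(0) = ΣzᵢKᵢ − 1 = 0.176 and g(1) = 1 − Σzᵢ/Kᵢ = -0.180, so a root lies in (0, 1).
Binary case is linear: z₁(K₁−1)(1+ψ(K₂−1)) + z₂(K₂−1)(1+ψ(K₁−1)) = 0
⇒ ψ = [z₁(K₁−1)+z₂(K₂−1)] / [−(K₁−1)(K₂−1)] = 0.1764/0.2934 = 0.601

ψ = 0.601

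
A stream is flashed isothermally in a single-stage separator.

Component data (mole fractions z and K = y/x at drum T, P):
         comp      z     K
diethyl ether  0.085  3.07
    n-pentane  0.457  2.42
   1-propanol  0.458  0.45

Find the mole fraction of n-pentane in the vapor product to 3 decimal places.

y_n-pentane = 0.562

Newton–Raphson from ψ = 0.61:
  ψ = 0.610: g = 0.0464, g' = -0.649 → ψ = 0.681
Converged at ψ = 0.681.
Compositions from xᵢ = zᵢ/(1+ψ(Kᵢ−1)), yᵢ = Kᵢxᵢ:
  diethyl ether: x = 0.035, y = 0.108
  n-pentane: x = 0.232, y = 0.562
  1-propanol: x = 0.732, y = 0.330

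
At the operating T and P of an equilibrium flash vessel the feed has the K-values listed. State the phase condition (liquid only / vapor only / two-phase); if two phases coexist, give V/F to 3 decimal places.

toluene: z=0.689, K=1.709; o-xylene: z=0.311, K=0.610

ΣzᵢKᵢ = 1.367; Σzᵢ/Kᵢ = 0.913.
Since Σzᵢ/Kᵢ < 1 the mixture is above its dew point — single vapor phase.

vapor only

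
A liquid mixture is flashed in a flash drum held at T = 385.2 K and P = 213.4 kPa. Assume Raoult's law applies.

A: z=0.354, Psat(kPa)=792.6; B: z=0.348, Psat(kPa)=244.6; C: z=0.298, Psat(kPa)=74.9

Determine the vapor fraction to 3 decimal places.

Raoult's law: Kᵢ = Pᵢˢᵃᵗ/P = Pᵢˢᵃᵗ/213.4.
  K_A = 792.6/213.4 = 3.71415, K_B = 244.6/213.4 = 1.14620, K_C = 74.9/213.4 = 0.35098
Material balance + equilibrium reduce to Σ zᵢ(Kᵢ−1)/(1+ψ(Kᵢ−1)) = 0.
Check two-phase: ΣzᵢKᵢ = 1.818 > 1 and Σzᵢ/Kᵢ = 1.248 > 1, so g(0) = 0.818 > 0 and g(1) = -0.248 < 0.
Newton iteration, ψ⁰ = 0.6:
  ψ = 0.600: g = 0.0956, g' = -0.720 → ψ = 0.733
  ψ = 0.733: g = -0.0013, g' = -0.754 → ψ = 0.731
Converged at ψ = 0.731.

ψ = 0.731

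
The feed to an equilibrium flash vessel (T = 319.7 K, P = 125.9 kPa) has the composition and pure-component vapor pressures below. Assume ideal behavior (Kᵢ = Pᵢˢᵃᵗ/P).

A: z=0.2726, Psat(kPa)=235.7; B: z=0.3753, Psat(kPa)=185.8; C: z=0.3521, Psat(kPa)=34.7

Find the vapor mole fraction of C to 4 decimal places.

y_C = 0.1284

Raoult's law: Kᵢ = Pᵢˢᵃᵗ/P = Pᵢˢᵃᵗ/125.9.
  K_A = 235.7/125.9 = 1.872121, K_B = 185.8/125.9 = 1.475774, K_C = 34.7/125.9 = 0.275616
Let ψ = V/F and solve Σ zᵢ(Kᵢ−1)/(1+ψ(Kᵢ−1)) = 0.
Feasibility: ΣzᵢKᵢ = 1.1612, Σzᵢ/Kᵢ = 1.6774 — both > 1, two phases present.
Newton iteration, ψ⁰ = 0.5:
  ψ = 0.5000: g = -0.09010, g' = -0.6102 → ψ = 0.3523
  ψ = 0.3523: g = -0.00768, g' = -0.5167 → ψ = 0.3375
  ψ = 0.3375: g = -0.00005, g' = -0.5105 → ψ = 0.3374
Converged at ψ = 0.3374.
Compositions from xᵢ = zᵢ/(1+ψ(Kᵢ−1)), yᵢ = Kᵢxᵢ:
  A: x = 0.2106, y = 0.3943
  B: x = 0.3234, y = 0.4773
  C: x = 0.4660, y = 0.1284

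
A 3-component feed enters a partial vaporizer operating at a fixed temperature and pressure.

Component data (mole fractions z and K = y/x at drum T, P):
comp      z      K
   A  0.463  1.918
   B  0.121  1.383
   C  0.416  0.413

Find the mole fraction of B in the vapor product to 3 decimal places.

y_B = 0.142

Material balance + equilibrium reduce to Σ zᵢ(Kᵢ−1)/(1+ψ(Kᵢ−1)) = 0.
Check two-phase: ΣzᵢKᵢ = 1.227 > 1 and Σzᵢ/Kᵢ = 1.336 > 1, so g(0) = 0.227 > 0 and g(1) = -0.336 < 0.
Iterate (Newton) starting at ψ = 0.47:
  ψ = 0.470: g = -0.0010, g' = -0.477 → ψ = 0.468
Converged at ψ = 0.468.
Compositions from xᵢ = zᵢ/(1+ψ(Kᵢ−1)), yᵢ = Kᵢxᵢ:
  A: x = 0.324, y = 0.621
  B: x = 0.103, y = 0.142
  C: x = 0.573, y = 0.237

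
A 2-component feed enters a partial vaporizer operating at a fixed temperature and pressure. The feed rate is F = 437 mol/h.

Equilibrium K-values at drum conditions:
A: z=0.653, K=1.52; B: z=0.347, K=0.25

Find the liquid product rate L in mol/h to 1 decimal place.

L = 348.1 mol/h

Newton–Raphson from ψ = 0.62:
  ψ = 0.620: g = -0.2297, g' = -0.783 → ψ = 0.327
  ψ = 0.327: g = -0.0544, g' = -0.471 → ψ = 0.211
  ψ = 0.211: g = -0.0033, g' = -0.419 → ψ = 0.203
Converged at ψ = 0.203.
Then V = ψ·F = 0.2034·437 = 88.9 mol/h and L = F − V = 348.1 mol/h.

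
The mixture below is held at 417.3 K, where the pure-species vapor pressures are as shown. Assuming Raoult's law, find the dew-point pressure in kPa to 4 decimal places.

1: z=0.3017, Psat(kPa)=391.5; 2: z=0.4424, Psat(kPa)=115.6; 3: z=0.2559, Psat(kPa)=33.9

Pdew = 82.3297 kPa

At the dew point ψ → 1, so Σzᵢ/Kᵢ = 1 with Kᵢ = Pᵢˢᵃᵗ/P ⇒ 1/P = Σzᵢ/Pᵢˢᵃᵗ.
1/P = 0.3017/391.5 + 0.4424/115.6 + 0.2559/33.9 = 0.0121463 ⇒ P = 82.3297 kPa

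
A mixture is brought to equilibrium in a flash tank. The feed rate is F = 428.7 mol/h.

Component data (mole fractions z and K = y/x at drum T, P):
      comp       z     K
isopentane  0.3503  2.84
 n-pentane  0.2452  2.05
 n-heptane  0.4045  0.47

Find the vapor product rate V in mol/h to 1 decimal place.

V = 362.5 mol/h

Rachford–Rice: g(V/F) = Σ zᵢ(Kᵢ−1)/(1+V/F(Kᵢ−1)) = 0.
g(0) = ΣzᵢKᵢ − 1 = 0.6876 and g(1) = 1 − Σzᵢ/Kᵢ = -0.1036, so a root lies in (0, 1).
Iterate (Newton) starting at V/F = 0.5:
  V/F = 0.5000: g = 0.21285, g' = -0.6483 → V/F = 0.8283
  V/F = 0.8283: g = 0.01090, g' = -0.6245 → V/F = 0.8458
  V/F = 0.8458: g = -0.00005, g' = -0.6306 → V/F = 0.8457
Converged at V/F = 0.8457.
Then V = V/F·F = 0.8457·428.7 = 362.5 mol/h and L = F − V = 66.2 mol/h.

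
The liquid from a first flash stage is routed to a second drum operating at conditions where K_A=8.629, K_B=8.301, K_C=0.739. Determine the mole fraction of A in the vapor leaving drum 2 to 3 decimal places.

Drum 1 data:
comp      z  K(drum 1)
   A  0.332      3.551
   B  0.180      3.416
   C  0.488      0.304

y_A (drum 2) = 0.183

Drum 1:
Let ψ₁ = V/F and solve Σ zᵢ(Kᵢ−1)/(1+ψ₁(Kᵢ−1)) = 0.
Feasibility: ΣzᵢKᵢ = 1.942, Σzᵢ/Kᵢ = 1.751 — both > 1, two phases present.
Newton iteration, ψ₁⁰ = 0.5:
  ψ₁ = 0.500: g = 0.0482, g' = -1.189 → ψ₁ = 0.541
Converged at ψ₁ = 0.541.
Drum-1 compositions:
  A: x = 0.140, y = 0.496
  B: x = 0.078, y = 0.267
  C: x = 0.782, y = 0.238
Drum-2 feed = drum-1 liquid: z₂ = (0.1395, 0.0781, 0.7824).
Drum 2:
Rachford–Rice: g(ψ₂) = Σ zᵢ(Kᵢ−1)/(1+ψ₂(Kᵢ−1)) = 0.
Feasibility: ΣzᵢKᵢ = 2.430, Σzᵢ/Kᵢ = 1.084 — both > 1, two phases present.
Iterate (Newton) starting at ψ₂ = 0.5:
  ψ₂ = 0.500: g = 0.1088, g' = -0.613 → ψ₂ = 0.677
  ψ₂ = 0.677: g = 0.0204, g' = -0.410 → ψ₂ = 0.727
  ψ₂ = 0.727: g = 0.0009, g' = -0.375 → ψ₂ = 0.729
Converged at ψ₂ = 0.730.
  A: x = 0.021, y = 0.183
  B: x = 0.012, y = 0.102
  C: x = 0.966, y = 0.714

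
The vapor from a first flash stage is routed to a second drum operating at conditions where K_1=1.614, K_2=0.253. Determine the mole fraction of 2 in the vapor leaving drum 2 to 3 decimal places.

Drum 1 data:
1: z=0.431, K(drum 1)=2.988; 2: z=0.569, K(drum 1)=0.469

Drum 1:
Material balance + equilibrium reduce to Σ zᵢ(Kᵢ−1)/(1+ψ₁(Kᵢ−1)) = 0.
Feasibility: ΣzᵢKᵢ = 1.555, Σzᵢ/Kᵢ = 1.357 — both > 1, two phases present.
Binary case is linear: z₁(K₁−1)(1+ψ₁(K₂−1)) + z₂(K₂−1)(1+ψ₁(K₁−1)) = 0
⇒ ψ₁ = [z₁(K₁−1)+z₂(K₂−1)] / [−(K₁−1)(K₂−1)] = 0.5547/1.0556 = 0.525
Drum-1 compositions:
  1: x = 0.211, y = 0.630
  2: x = 0.789, y = 0.370
Drum-2 feed = drum-1 vapor: z₂ = (0.6299, 0.3701).
Drum 2:
Let ψ₂ = V/F and solve Σ zᵢ(Kᵢ−1)/(1+ψ₂(Kᵢ−1)) = 0.
g(0) = ΣzᵢKᵢ − 1 = 0.110 and g(1) = 1 − Σzᵢ/Kᵢ = -0.853, so a root lies in (0, 1).
Binary case is linear: z₁(K₁−1)(1+ψ₂(K₂−1)) + z₂(K₂−1)(1+ψ₂(K₁−1)) = 0
⇒ ψ₂ = [z₁(K₁−1)+z₂(K₂−1)] / [−(K₁−1)(K₂−1)] = 0.1102/0.4587 = 0.240
  1: x = 0.549, y = 0.886
  2: x = 0.451, y = 0.114

y_2 (drum 2) = 0.114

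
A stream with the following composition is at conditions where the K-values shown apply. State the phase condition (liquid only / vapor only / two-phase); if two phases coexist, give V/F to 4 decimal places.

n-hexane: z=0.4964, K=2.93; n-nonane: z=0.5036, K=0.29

ΣzᵢKᵢ = 1.6005; Σzᵢ/Kᵢ = 1.9060.
Both exceed 1, so a two-phase solution exists.
Material balance + equilibrium reduce to Σ zᵢ(Kᵢ−1)/(1+ψ(Kᵢ−1)) = 0.
Binary case is linear: z₁(K₁−1)(1+ψ(K₂−1)) + z₂(K₂−1)(1+ψ(K₁−1)) = 0
⇒ ψ = [z₁(K₁−1)+z₂(K₂−1)] / [−(K₁−1)(K₂−1)] = 0.60050/1.37030 = 0.4382

two-phase, V/F = 0.4382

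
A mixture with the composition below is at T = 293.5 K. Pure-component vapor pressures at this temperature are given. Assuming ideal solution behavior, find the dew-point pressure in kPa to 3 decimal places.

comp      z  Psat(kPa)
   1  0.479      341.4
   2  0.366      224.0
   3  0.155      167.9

Pdew = 252.516 kPa

At the dew point ψ → 1, so Σzᵢ/Kᵢ = 1 with Kᵢ = Pᵢˢᵃᵗ/P ⇒ 1/P = Σzᵢ/Pᵢˢᵃᵗ.
1/P = 0.479/341.4 + 0.366/224.0 + 0.155/167.9 = 0.003960 ⇒ P = 252.516 kPa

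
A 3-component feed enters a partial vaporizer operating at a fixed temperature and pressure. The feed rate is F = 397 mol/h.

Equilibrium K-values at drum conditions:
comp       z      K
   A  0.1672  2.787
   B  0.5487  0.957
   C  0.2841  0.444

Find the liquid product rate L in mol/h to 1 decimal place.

Let ψ = V/F and solve Σ zᵢ(Kᵢ−1)/(1+ψ(Kᵢ−1)) = 0.
g(0) = ΣzᵢKᵢ − 1 = 0.1172 and g(1) = 1 − Σzᵢ/Kᵢ = -0.2732, so a root lies in (0, 1).
Newton iteration, ψ⁰ = 0.5:
  ψ = 0.5000: g = -0.08510, g' = -0.3185 → ψ = 0.2328
  ψ = 0.2328: g = 0.00573, g' = -0.3832 → ψ = 0.2477
  ψ = 0.2477: g = 0.00006, g' = -0.3757 → ψ = 0.2479
Converged at ψ = 0.2479.
Then V = ψ·F = 0.2479·397 = 98.4 mol/h and L = F − V = 298.6 mol/h.

L = 298.6 mol/h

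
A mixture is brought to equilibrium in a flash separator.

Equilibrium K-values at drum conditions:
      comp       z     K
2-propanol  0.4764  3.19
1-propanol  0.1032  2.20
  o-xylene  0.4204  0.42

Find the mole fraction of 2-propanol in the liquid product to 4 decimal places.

x_2-propanol = 0.1752

Material balance + equilibrium reduce to Σ zᵢ(Kᵢ−1)/(1+ψ(Kᵢ−1)) = 0.
Check two-phase: ΣzᵢKᵢ = 1.9233 > 1 and Σzᵢ/Kᵢ = 1.1972 > 1, so g(0) = 0.9233 > 0 and g(1) = -0.1972 < 0.
Newton–Raphson from ψ = 0.5:
  ψ = 0.5000: g = 0.23198, g' = -0.8592 → ψ = 0.7700
  ψ = 0.7700: g = 0.01214, g' = -0.8186 → ψ = 0.7848
Converged at ψ = 0.7848.
Compositions from xᵢ = zᵢ/(1+ψ(Kᵢ−1)), yᵢ = Kᵢxᵢ:
  2-propanol: x = 0.1752, y = 0.5590
  1-propanol: x = 0.0531, y = 0.1169
  o-xylene: x = 0.7716, y = 0.3241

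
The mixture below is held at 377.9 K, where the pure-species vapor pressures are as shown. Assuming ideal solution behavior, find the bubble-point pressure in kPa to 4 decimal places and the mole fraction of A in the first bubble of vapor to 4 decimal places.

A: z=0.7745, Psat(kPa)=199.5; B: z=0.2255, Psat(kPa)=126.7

At the bubble point ψ → 0, so ΣzᵢKᵢ = 1 with Kᵢ = Pᵢˢᵃᵗ/P ⇒ P = ΣzᵢPᵢˢᵃᵗ.
P = 0.7745·199.5 + 0.2255·126.7 = 183.0836 kPa
yᵢ = zᵢPᵢˢᵃᵗ/P ⇒ y_A = 0.7745·199.5/183.0836 = 0.8439

Pbub = 183.0836 kPa, y_A = 0.8439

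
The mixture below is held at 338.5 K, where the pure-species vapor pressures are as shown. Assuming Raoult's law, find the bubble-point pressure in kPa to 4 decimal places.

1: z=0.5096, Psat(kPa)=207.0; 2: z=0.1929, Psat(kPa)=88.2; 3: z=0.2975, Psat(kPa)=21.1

Pbub = 128.7782 kPa

At the bubble point ψ → 0, so ΣzᵢKᵢ = 1 with Kᵢ = Pᵢˢᵃᵗ/P ⇒ P = ΣzᵢPᵢˢᵃᵗ.
P = 0.5096·207.0 + 0.1929·88.2 + 0.2975·21.1 = 128.7782 kPa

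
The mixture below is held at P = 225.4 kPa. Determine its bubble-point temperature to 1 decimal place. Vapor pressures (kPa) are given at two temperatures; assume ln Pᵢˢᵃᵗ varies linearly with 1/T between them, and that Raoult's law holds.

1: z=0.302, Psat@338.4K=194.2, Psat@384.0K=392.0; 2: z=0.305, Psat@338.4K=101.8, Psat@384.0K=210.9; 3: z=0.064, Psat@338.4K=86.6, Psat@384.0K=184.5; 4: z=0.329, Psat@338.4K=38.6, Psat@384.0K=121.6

Bubble-point temperature: ΣzᵢPᵢˢᵃᵗ(T) = P. Interpolate ln Pᵢˢᵃᵗ = aᵢ + bᵢ/T.
  T = 338.4 K: ΣzᵢPᵢˢᵃᵗ = 107.94 kPa
  T = 384.0 K: ΣzᵢPᵢˢᵃᵗ = 234.52 kPa
  T = 361.2 K: ΣzᵢPᵢˢᵃᵗ = 162.58 kPa
  T = 372.6 K: ΣzᵢPᵢˢᵃᵗ = 196.23 kPa
  T = 378.3 K: ΣzᵢPᵢˢᵃᵗ = 214.77 kPa
  T = 381.1 K: ΣzᵢPᵢˢᵃᵗ = 224.32 kPa
Interpolating between 381.1 K and 384.0 K gives T ≈ 381.4 K.

T = 381.4 K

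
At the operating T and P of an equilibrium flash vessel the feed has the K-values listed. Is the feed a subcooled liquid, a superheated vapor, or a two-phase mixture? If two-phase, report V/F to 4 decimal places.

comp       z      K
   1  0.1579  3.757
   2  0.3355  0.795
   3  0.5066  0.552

two-phase, V/F = 0.1415

ΣzᵢKᵢ = 1.1396; Σzᵢ/Kᵢ = 1.3818.
Both exceed 1, so a two-phase solution exists.
Rachford–Rice: g(ψ) = Σ zᵢ(Kᵢ−1)/(1+ψ(Kᵢ−1)) = 0.
Iterate (Newton) starting at ψ = 0.65:
  ψ = 0.6500: g = -0.24363, g' = -0.3751 → ψ = 0.0005
  ψ = 0.0005: g = 0.13893, g' = -1.3127 → ψ = 0.1063
  ψ = 0.1063: g = 0.02801, g' = -0.8445 → ψ = 0.1395
  ψ = 0.1395: g = 0.00151, g' = -0.7566 → ψ = 0.1415
Converged at ψ = 0.1415.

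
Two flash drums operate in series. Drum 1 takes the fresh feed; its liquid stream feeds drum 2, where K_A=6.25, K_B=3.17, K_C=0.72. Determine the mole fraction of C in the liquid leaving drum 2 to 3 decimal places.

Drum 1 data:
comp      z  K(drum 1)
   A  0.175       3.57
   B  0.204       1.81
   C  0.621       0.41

x_C (drum 2) = 0.913

Drum 1:
Let ψ₁ = V/F and solve Σ zᵢ(Kᵢ−1)/(1+ψ₁(Kᵢ−1)) = 0.
Check two-phase: ΣzᵢKᵢ = 1.249 > 1 and Σzᵢ/Kᵢ = 1.676 > 1, so g(0) = 0.249 > 0 and g(1) = -0.676 < 0.
Iterate (Newton) starting at ψ₁ = 0.5:
  ψ₁ = 0.500: g = -0.2053, g' = -0.724 → ψ₁ = 0.217
  ψ₁ = 0.217: g = 0.0095, g' = -0.858 → ψ₁ = 0.228
Converged at ψ₁ = 0.228.
Drum-1 compositions:
  A: x = 0.110, y = 0.394
  B: x = 0.172, y = 0.312
  C: x = 0.717, y = 0.294
Drum-2 feed = drum-1 liquid: z₂ = (0.1104, 0.1722, 0.7174).
Drum 2:
Let ψ₂ = V/F and solve Σ zᵢ(Kᵢ−1)/(1+ψ₂(Kᵢ−1)) = 0.
Check two-phase: ΣzᵢKᵢ = 1.752 > 1 and Σzᵢ/Kᵢ = 1.068 > 1, so g(0) = 0.752 > 0 and g(1) = -0.068 < 0.
Iterate (Newton) starting at ψ₂ = 0.51:
  ψ₂ = 0.510: g = 0.1007, g' = -0.484 → ψ₂ = 0.718
  ψ₂ = 0.718: g = 0.0163, g' = -0.346 → ψ₂ = 0.765
  ψ₂ = 0.765: g = 0.0005, g' = -0.327 → ψ₂ = 0.766
Converged at ψ₂ = 0.766.
  A: x = 0.022, y = 0.137
  B: x = 0.065, y = 0.205
  C: x = 0.913, y = 0.658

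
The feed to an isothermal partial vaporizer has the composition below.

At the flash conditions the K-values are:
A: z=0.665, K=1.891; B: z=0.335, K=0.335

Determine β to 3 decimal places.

β = 0.624

Let β = V/F and solve Σ zᵢ(Kᵢ−1)/(1+β(Kᵢ−1)) = 0.
Feasibility: ΣzᵢKᵢ = 1.370, Σzᵢ/Kᵢ = 1.352 — both > 1, two phases present.
Newton iteration, β⁰ = 0.5:
  β = 0.500: g = 0.0762, g' = -0.585 → β = 0.630
  β = 0.630: g = -0.0040, g' = -0.655 → β = 0.624
Converged at β = 0.624.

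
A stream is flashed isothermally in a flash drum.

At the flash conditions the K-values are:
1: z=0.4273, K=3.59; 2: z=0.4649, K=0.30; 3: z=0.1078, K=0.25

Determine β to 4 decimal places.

Newton–Raphson from β = 0.49:
  β = 0.4900: g = -0.13542, g' = -1.2360 → β = 0.3804
  β = 0.3804: g = 0.00076, g' = -1.2691 → β = 0.3810
Converged at β = 0.3810.

β = 0.3810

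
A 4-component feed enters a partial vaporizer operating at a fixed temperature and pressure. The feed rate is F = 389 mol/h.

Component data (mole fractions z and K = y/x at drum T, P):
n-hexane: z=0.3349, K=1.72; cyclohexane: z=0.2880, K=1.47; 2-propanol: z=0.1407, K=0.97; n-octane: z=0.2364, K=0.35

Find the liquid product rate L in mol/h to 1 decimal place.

L = 138.4 mol/h

Rachford–Rice: g(β) = Σ zᵢ(Kᵢ−1)/(1+β(Kᵢ−1)) = 0.
Feasibility: ΣzᵢKᵢ = 1.2186, Σzᵢ/Kᵢ = 1.2111 — both > 1, two phases present.
Newton iteration, β⁰ = 0.5:
  β = 0.5000: g = 0.05497, g' = -0.3549 → β = 0.6549
  β = 0.6549: g = -0.00449, g' = -0.4203 → β = 0.6442
  β = 0.6442: g = -0.00003, g' = -0.4143 → β = 0.6441
Converged at β = 0.6441.
Then V = β·F = 0.6441·389 = 250.6 mol/h and L = F − V = 138.4 mol/h.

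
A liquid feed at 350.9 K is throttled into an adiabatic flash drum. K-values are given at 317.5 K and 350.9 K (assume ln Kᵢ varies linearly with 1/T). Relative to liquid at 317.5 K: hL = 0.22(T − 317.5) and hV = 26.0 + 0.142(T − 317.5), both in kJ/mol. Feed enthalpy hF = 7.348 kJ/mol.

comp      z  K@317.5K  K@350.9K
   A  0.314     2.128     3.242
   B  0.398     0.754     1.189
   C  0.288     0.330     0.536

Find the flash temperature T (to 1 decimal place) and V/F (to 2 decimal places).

T = 322.0 K, V/F = 0.25

Adiabatic flash: solve Rachford–Rice at each trial T, then check hF = ψ·hV(T) + (1−ψ)·hL(T).
  T = 317.5 K: K = (2.128, 0.754, 0.330), RR gives ψ = 0.123, H_out = 3.187 kJ/mol
  T = 350.9 K: K = (3.242, 1.189, 0.536), RR gives ψ = 1.000, H_out = 30.743 kJ/mol
  T = 334.2 K: K = (2.654, 0.958, 0.426), RR gives ψ = 0.580, H_out = 17.988 kJ/mol
  T = 325.9 K: K = (2.385, 0.853, 0.376), RR gives ψ = 0.353, H_out = 10.797 kJ/mol
  T = 321.7 K: K = (2.255, 0.803, 0.353), RR gives ψ = 0.239, H_out = 7.063 kJ/mol
  T = 323.8 K: K = (2.319, 0.828, 0.364), RR gives ψ = 0.296, H_out = 8.943 kJ/mol
Linear interpolation between T = 321.7 (H_out = 7.063) and T = 323.8 (H_out = 8.943) on hF = 7.348 gives T ≈ 322.0 K, at which ψ = 0.25.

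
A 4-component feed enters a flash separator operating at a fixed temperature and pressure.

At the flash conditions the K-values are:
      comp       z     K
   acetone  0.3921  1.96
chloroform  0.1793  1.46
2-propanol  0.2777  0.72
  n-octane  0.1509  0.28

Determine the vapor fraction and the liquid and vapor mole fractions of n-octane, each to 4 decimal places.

ψ = 0.6414, x_n-octane = 0.2804, y_n-octane = 0.0785

Material balance + equilibrium reduce to Σ zᵢ(Kᵢ−1)/(1+ψ(Kᵢ−1)) = 0.
Check two-phase: ΣzᵢKᵢ = 1.2725 > 1 and Σzᵢ/Kᵢ = 1.2475 > 1, so g(0) = 0.2725 > 0 and g(1) = -0.2475 < 0.
Iterate (Newton) starting at ψ = 0.5:
  ψ = 0.5000: g = 0.06121, g' = -0.4105 → ψ = 0.6491
  ψ = 0.6491: g = -0.00360, g' = -0.4679 → ψ = 0.6414
Converged at ψ = 0.6414.
Compositions from xᵢ = zᵢ/(1+ψ(Kᵢ−1)), yᵢ = Kᵢxᵢ:
  acetone: x = 0.2427, y = 0.4756
  chloroform: x = 0.1385, y = 0.2021
  2-propanol: x = 0.3385, y = 0.2437
  n-octane: x = 0.2804, y = 0.0785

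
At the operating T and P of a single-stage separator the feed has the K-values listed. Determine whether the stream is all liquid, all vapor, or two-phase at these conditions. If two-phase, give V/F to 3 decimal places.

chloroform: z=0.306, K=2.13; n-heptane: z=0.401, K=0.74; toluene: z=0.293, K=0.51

two-phase, V/F = 0.235

ΣzᵢKᵢ = 1.098; Σzᵢ/Kᵢ = 1.260.
Both exceed 1, so a two-phase solution exists.
Newton iteration, ψ⁰ = 0.5:
  ψ = 0.500: g = -0.0891, g' = -0.319 → ψ = 0.221
  ψ = 0.221: g = 0.0052, g' = -0.369 → ψ = 0.235
Converged at ψ = 0.235.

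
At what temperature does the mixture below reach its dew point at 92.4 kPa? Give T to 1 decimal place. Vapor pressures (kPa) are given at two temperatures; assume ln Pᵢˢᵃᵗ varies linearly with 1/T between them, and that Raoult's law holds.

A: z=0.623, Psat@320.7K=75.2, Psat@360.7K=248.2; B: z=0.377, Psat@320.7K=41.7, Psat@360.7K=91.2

T = 339.0 K

Dew-point temperature: Σzᵢ·P/Pᵢˢᵃᵗ(T) = 1. Interpolate ln Pᵢˢᵃᵗ = aᵢ + bᵢ/T.
  T = 320.7 K: ΣzᵢP/Pᵢˢᵃᵗ = 1.6009
  T = 360.7 K: ΣzᵢP/Pᵢˢᵃᵗ = 0.6139
  T = 340.7 K: ΣzᵢP/Pᵢˢᵃᵗ = 0.9589
  T = 330.7 K: ΣzᵢP/Pᵢˢᵃᵗ = 1.2276
  T = 335.7 K: ΣzᵢP/Pᵢˢᵃᵗ = 1.0826
  T = 338.2 K: ΣzᵢP/Pᵢˢᵃᵗ = 1.0183
Interpolating between 338.2 K and 340.7 K gives T ≈ 339.0 K.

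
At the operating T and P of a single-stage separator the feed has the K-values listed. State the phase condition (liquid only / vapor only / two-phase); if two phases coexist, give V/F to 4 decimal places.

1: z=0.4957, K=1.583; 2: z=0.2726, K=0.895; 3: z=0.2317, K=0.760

vapor only

ΣzᵢKᵢ = 1.2048; Σzᵢ/Kᵢ = 0.9226.
Since Σzᵢ/Kᵢ < 1 the mixture is above its dew point — single vapor phase.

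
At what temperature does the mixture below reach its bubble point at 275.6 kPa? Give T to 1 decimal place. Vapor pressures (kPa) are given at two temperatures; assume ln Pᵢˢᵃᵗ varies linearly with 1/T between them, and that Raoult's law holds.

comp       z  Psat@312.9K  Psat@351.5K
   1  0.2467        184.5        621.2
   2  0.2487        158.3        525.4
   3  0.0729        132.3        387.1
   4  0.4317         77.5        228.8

T = 337.3 K

Bubble-point temperature: ΣzᵢPᵢˢᵃᵗ(T) = P. Interpolate ln Pᵢˢᵃᵗ = aᵢ + bᵢ/T.
  T = 312.9 K: ΣzᵢPᵢˢᵃᵗ = 127.99 kPa
  T = 351.5 K: ΣzᵢPᵢˢᵃᵗ = 410.91 kPa
  T = 332.2 K: ΣzᵢPᵢˢᵃᵗ = 237.13 kPa
  T = 341.9 K: ΣzᵢPᵢˢᵃᵗ = 315.00 kPa
  T = 337.0 K: ΣzᵢPᵢˢᵃᵗ = 273.45 kPa
  T = 339.4 K: ΣzᵢPᵢˢᵃᵗ = 293.22 kPa
Interpolating between 337.0 K and 339.4 K gives T ≈ 337.3 K.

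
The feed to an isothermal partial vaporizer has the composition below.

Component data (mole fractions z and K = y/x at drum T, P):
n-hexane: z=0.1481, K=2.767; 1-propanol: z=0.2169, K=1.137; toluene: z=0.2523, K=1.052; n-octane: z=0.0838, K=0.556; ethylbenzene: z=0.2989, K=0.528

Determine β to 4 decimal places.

Material balance + equilibrium reduce to Σ zᵢ(Kᵢ−1)/(1+β(Kᵢ−1)) = 0.
Check two-phase: ΣzᵢKᵢ = 1.1262 > 1 and Σzᵢ/Kᵢ = 1.2009 > 1, so g(0) = 0.1262 > 0 and g(1) = -0.2009 < 0.
Newton iteration, β⁰ = 0.5:
  β = 0.5000: g = -0.05295, g' = -0.2759 → β = 0.3081
  β = 0.3081: g = 0.00267, g' = -0.3116 → β = 0.3167
Converged at β = 0.3167.

β = 0.3167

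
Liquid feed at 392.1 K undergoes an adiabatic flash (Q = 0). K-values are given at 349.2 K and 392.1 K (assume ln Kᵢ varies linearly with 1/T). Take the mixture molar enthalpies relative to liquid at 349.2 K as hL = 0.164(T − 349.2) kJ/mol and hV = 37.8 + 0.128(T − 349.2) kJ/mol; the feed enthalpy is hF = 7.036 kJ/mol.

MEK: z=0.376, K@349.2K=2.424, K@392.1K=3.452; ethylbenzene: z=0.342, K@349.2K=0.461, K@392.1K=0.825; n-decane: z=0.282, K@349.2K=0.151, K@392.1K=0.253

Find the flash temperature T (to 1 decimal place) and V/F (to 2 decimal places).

T = 354.3 K, V/F = 0.16

Adiabatic flash: solve Rachford–Rice at each trial T, then check hF = ψ·hV(T) + (1−ψ)·hL(T).
  T = 349.2 K: K = (2.424, 0.461, 0.151), RR gives ψ = 0.113, H_out = 4.275 kJ/mol
  T = 392.1 K: K = (3.452, 0.825, 0.253), RR gives ψ = 0.514, H_out = 25.678 kJ/mol
  T = 370.6 K: K = (2.921, 0.627, 0.198), RR gives ψ = 0.318, H_out = 15.290 kJ/mol
  T = 359.9 K: K = (2.668, 0.540, 0.174), RR gives ψ = 0.219, H_out = 9.949 kJ/mol
  T = 354.5 K: K = (2.544, 0.499, 0.162), RR gives ψ = 0.167, H_out = 7.144 kJ/mol
  T = 351.9 K: K = (2.485, 0.480, 0.157), RR gives ψ = 0.141, H_out = 5.754 kJ/mol
  T = 353.2 K: K = (2.514, 0.490, 0.159), RR gives ψ = 0.154, H_out = 6.453 kJ/mol
Linear interpolation between T = 353.2 (H_out = 6.453) and T = 354.5 (H_out = 7.144) on hF = 7.036 gives T ≈ 354.3 K, at which ψ = 0.16.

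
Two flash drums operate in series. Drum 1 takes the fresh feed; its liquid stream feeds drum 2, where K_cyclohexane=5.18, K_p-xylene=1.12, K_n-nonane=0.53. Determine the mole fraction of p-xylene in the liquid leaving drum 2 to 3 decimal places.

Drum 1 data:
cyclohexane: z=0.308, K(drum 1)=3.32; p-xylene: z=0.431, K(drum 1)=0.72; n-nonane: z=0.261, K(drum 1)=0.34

Drum 1:
Iterate (Newton) starting at ψ₁ = 0.5:
  ψ₁ = 0.500: g = -0.0666, g' = -0.654 → ψ₁ = 0.398
  ψ₁ = 0.398: g = 0.0019, g' = -0.700 → ψ₁ = 0.401
Converged at ψ₁ = 0.401.
Drum-1 compositions:
  cyclohexane: x = 0.160, y = 0.530
  p-xylene: x = 0.486, y = 0.350
  n-nonane: x = 0.355, y = 0.121
Drum-2 feed = drum-1 liquid: z₂ = (0.1596, 0.4855, 0.3549).
Drum 2:
Material balance + equilibrium reduce to Σ zᵢ(Kᵢ−1)/(1+ψ₂(Kᵢ−1)) = 0.
Check two-phase: ΣzᵢKᵢ = 1.558 > 1 and Σzᵢ/Kᵢ = 1.134 > 1, so g(0) = 0.558 > 0 and g(1) = -0.134 < 0.
Newton–Raphson from ψ₂ = 0.5:
  ψ₂ = 0.500: g = 0.0528, g' = -0.432 → ψ₂ = 0.622
  ψ₂ = 0.622: g = 0.0037, g' = -0.378 → ψ₂ = 0.632
Converged at ψ₂ = 0.632.
  cyclohexane: x = 0.044, y = 0.227
  p-xylene: x = 0.451, y = 0.505
  n-nonane: x = 0.505, y = 0.268

x_p-xylene (drum 2) = 0.451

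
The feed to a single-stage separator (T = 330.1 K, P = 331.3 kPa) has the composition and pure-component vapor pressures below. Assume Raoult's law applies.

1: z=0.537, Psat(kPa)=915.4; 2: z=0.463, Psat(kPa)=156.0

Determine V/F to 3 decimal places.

V/F = 0.752

Raoult's law: Kᵢ = Pᵢˢᵃᵗ/P = Pᵢˢᵃᵗ/331.3.
  K_1 = 915.4/331.3 = 2.76305, K_2 = 156.0/331.3 = 0.47087
Material balance + equilibrium reduce to Σ zᵢ(Kᵢ−1)/(1+V/F(Kᵢ−1)) = 0.
Check two-phase: ΣzᵢKᵢ = 1.702 > 1 and Σzᵢ/Kᵢ = 1.178 > 1, so g(0) = 0.702 > 0 and g(1) = -0.178 < 0.
Binary case is linear: z₁(K₁−1)(1+V/F(K₂−1)) + z₂(K₂−1)(1+V/F(K₁−1)) = 0
⇒ V/F = [z₁(K₁−1)+z₂(K₂−1)] / [−(K₁−1)(K₂−1)] = 0.7018/0.9329 = 0.752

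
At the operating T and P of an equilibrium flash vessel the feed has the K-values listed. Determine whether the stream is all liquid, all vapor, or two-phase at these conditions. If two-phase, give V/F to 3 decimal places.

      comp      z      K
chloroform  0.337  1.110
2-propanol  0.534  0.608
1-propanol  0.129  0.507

ΣzᵢKᵢ = 0.764; Σzᵢ/Kᵢ = 1.436.
Since ΣzᵢKᵢ < 1 the mixture is below its bubble point — single liquid phase.

all liquid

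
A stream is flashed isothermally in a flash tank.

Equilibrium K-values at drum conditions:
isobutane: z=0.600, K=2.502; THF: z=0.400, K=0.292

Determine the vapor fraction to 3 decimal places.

Binary case is linear: z₁(K₁−1)(1+ψ(K₂−1)) + z₂(K₂−1)(1+ψ(K₁−1)) = 0
⇒ ψ = [z₁(K₁−1)+z₂(K₂−1)] / [−(K₁−1)(K₂−1)] = 0.6180/1.0634 = 0.581

ψ = 0.581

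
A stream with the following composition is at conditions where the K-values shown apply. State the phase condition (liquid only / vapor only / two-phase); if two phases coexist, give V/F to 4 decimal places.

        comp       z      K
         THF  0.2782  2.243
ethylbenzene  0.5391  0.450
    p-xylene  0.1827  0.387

ΣzᵢKᵢ = 0.9373; Σzᵢ/Kᵢ = 1.7941.
Since ΣzᵢKᵢ < 1 the mixture is below its bubble point — single liquid phase.

liquid only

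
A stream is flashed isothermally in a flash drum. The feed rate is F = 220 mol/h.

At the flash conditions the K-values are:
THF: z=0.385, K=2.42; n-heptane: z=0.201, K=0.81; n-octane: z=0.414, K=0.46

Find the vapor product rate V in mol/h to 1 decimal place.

V = 97.5 mol/h

Rachford–Rice: g(ψ) = Σ zᵢ(Kᵢ−1)/(1+ψ(Kᵢ−1)) = 0.
g(0) = ΣzᵢKᵢ − 1 = 0.285 and g(1) = 1 − Σzᵢ/Kᵢ = -0.307, so a root lies in (0, 1).
Newton–Raphson from ψ = 0.37:
  ψ = 0.370: g = 0.0379, g' = -0.531 → ψ = 0.442
  ψ = 0.442: g = 0.0008, g' = -0.510 → ψ = 0.443
Converged at ψ = 0.443.
Then V = ψ·F = 0.4431·220 = 97.5 mol/h and L = F − V = 122.5 mol/h.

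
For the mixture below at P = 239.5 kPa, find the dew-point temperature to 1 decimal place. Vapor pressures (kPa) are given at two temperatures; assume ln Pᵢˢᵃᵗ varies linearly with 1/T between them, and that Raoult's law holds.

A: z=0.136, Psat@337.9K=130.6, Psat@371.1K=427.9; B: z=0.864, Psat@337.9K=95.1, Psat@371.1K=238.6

Dew-point temperature: Σzᵢ·P/Pᵢˢᵃᵗ(T) = 1. Interpolate ln Pᵢˢᵃᵗ = aᵢ + bᵢ/T.
  T = 337.9 K: ΣzᵢP/Pᵢˢᵃᵗ = 2.4253
  T = 371.1 K: ΣzᵢP/Pᵢˢᵃᵗ = 0.9434
  T = 354.5 K: ΣzᵢP/Pᵢˢᵃᵗ = 1.4784
  T = 362.8 K: ΣzᵢP/Pᵢˢᵃᵗ = 1.1747
  T = 367.0 K: ΣzᵢP/Pᵢˢᵃᵗ = 1.0500
  T = 369.1 K: ΣzᵢP/Pᵢˢᵃᵗ = 0.9937
Interpolating between 367.0 K and 369.1 K gives T ≈ 368.9 K.

T = 368.9 K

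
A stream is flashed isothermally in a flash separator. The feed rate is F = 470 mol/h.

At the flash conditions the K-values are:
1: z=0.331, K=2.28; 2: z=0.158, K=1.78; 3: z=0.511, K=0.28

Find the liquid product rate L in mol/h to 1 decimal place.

Iterate (Newton) starting at ψ = 0.5:
  ψ = 0.500: g = -0.2279, g' = -0.898 → ψ = 0.246
  ψ = 0.246: g = -0.0217, g' = -0.773 → ψ = 0.218
Converged at ψ = 0.218.
Then V = ψ·F = 0.2182·470 = 102.6 mol/h and L = F − V = 367.4 mol/h.

L = 367.4 mol/h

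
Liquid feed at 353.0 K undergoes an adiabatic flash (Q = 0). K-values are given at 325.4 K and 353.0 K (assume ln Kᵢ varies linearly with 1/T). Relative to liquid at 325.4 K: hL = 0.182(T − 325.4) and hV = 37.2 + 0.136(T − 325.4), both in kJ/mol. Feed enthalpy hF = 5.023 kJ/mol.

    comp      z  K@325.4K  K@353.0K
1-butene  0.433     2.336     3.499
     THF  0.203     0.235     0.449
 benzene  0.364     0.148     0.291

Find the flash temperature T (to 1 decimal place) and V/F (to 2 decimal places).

Adiabatic flash: solve Rachford–Rice at each trial T, then check hF = ψ·hV(T) + (1−ψ)·hL(T).
  T = 325.4 K: K = (2.336, 0.235, 0.148), RR gives ψ = 0.103, H_out = 3.831 kJ/mol
  T = 353.0 K: K = (3.499, 0.449, 0.291), RR gives ψ = 0.433, H_out = 20.594 kJ/mol
  T = 339.2 K: K = (2.883, 0.329, 0.210), RR gives ψ = 0.278, H_out = 12.660 kJ/mol
  T = 332.3 K: K = (2.601, 0.279, 0.177), RR gives ψ = 0.196, H_out = 8.485 kJ/mol
  T = 328.9 K: K = (2.468, 0.257, 0.162), RR gives ψ = 0.152, H_out = 6.272 kJ/mol
  T = 327.1 K: K = (2.400, 0.245, 0.155), RR gives ψ = 0.127, H_out = 5.040 kJ/mol
Linear interpolation between T = 325.4 (H_out = 3.831) and T = 327.1 (H_out = 5.040) on hF = 5.023 gives T ≈ 327.1 K, at which ψ = 0.13.

T = 327.1 K, V/F = 0.13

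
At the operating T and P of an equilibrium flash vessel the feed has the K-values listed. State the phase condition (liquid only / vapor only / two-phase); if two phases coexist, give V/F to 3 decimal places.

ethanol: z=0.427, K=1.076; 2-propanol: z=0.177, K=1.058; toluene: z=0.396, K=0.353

ΣzᵢKᵢ = 0.787; Σzᵢ/Kᵢ = 1.686.
Since ΣzᵢKᵢ < 1 the mixture is below its bubble point — single liquid phase.

liquid only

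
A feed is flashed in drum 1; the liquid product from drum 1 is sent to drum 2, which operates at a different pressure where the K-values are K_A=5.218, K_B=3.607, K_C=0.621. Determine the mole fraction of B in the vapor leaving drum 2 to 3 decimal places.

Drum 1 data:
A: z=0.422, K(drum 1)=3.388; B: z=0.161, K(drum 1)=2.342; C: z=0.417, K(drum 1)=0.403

Drum 1:
Rachford–Rice: g(ψ₁) = Σ zᵢ(Kᵢ−1)/(1+ψ₁(Kᵢ−1)) = 0.
Check two-phase: ΣzᵢKᵢ = 1.975 > 1 and Σzᵢ/Kᵢ = 1.228 > 1, so g(0) = 0.975 > 0 and g(1) = -0.228 < 0.
Newton iteration, ψ₁⁰ = 0.58:
  ψ₁ = 0.580: g = 0.1632, g' = -0.862 → ψ₁ = 0.769
  ψ₁ = 0.769: g = 0.0012, g' = -0.877 → ψ₁ = 0.771
Converged at ψ₁ = 0.771.
Drum-1 compositions:
  A: x = 0.149, y = 0.503
  B: x = 0.079, y = 0.185
  C: x = 0.772, y = 0.311
Drum-2 feed = drum-1 liquid: z₂ = (0.1486, 0.0792, 0.7723).
Drum 2:
Material balance + equilibrium reduce to Σ zᵢ(Kᵢ−1)/(1+ψ₂(Kᵢ−1)) = 0.
Feasibility: ΣzᵢKᵢ = 1.540, Σzᵢ/Kᵢ = 1.294 — both > 1, two phases present.
Newton iteration, ψ₂⁰ = 0.42:
  ψ₂ = 0.420: g = -0.0235, g' = -0.624 → ψ₂ = 0.382
  ψ₂ = 0.382: g = 0.0009, g' = -0.674 → ψ₂ = 0.384
Converged at ψ₂ = 0.384.
  A: x = 0.057, y = 0.296
  B: x = 0.040, y = 0.143
  C: x = 0.904, y = 0.561

y_B (drum 2) = 0.143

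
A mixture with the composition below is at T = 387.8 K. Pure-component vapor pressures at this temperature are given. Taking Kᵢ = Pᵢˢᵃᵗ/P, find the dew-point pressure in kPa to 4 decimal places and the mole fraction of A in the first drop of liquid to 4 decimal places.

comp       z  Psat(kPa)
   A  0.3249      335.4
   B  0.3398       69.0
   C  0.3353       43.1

Pdew = 73.1373 kPa, x_A = 0.0708

At the dew point ψ → 1, so Σzᵢ/Kᵢ = 1 with Kᵢ = Pᵢˢᵃᵗ/P ⇒ 1/P = Σzᵢ/Pᵢˢᵃᵗ.
1/P = 0.3249/335.4 + 0.3398/69.0 + 0.3353/43.1 = 0.0136729 ⇒ P = 73.1373 kPa
xᵢ = zᵢP/Pᵢˢᵃᵗ ⇒ x_A = 0.3249·73.1373/335.4 = 0.0708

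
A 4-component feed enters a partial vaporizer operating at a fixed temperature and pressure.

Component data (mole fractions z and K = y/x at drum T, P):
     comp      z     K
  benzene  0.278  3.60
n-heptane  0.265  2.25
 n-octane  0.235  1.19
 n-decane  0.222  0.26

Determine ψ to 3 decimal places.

ψ = 0.834

Rachford–Rice: g(ψ) = Σ zᵢ(Kᵢ−1)/(1+ψ(Kᵢ−1)) = 0.
Feasibility: ΣzᵢKᵢ = 1.934, Σzᵢ/Kᵢ = 1.246 — both > 1, two phases present.
Newton iteration, ψ⁰ = 0.61:
  ψ = 0.610: g = 0.2080, g' = -0.825 → ψ = 0.862
  ψ = 0.862: g = -0.0330, g' = -1.209 → ψ = 0.835
  ψ = 0.835: g = -0.0012, g' = -1.125 → ψ = 0.834
Converged at ψ = 0.834.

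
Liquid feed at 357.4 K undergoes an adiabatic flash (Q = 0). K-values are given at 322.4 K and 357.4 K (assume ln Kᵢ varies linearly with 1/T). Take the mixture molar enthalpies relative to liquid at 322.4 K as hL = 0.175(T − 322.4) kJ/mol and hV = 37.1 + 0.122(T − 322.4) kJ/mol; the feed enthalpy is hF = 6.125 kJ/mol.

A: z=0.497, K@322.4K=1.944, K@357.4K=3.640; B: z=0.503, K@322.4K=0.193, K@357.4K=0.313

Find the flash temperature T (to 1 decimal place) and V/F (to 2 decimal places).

T = 325.5 K, V/F = 0.15

Adiabatic flash: solve Rachford–Rice at each trial T, then check hF = ψ·hV(T) + (1−ψ)·hL(T).
  T = 322.4 K: K = (1.944, 0.193), RR gives ψ = 0.083, H_out = 3.080 kJ/mol
  T = 357.4 K: K = (3.640, 0.313), RR gives ψ = 0.533, H_out = 24.907 kJ/mol
  T = 339.9 K: K = (2.703, 0.249), RR gives ψ = 0.366, H_out = 16.315 kJ/mol
  T = 331.1 K: K = (2.300, 0.220), RR gives ψ = 0.250, H_out = 10.687 kJ/mol
  T = 326.8 K: K = (2.119, 0.206), RR gives ψ = 0.177, H_out = 7.284 kJ/mol
  T = 324.6 K: K = (2.030, 0.200), RR gives ψ = 0.133, H_out = 5.292 kJ/mol
Linear interpolation between T = 324.6 (H_out = 5.292) and T = 326.8 (H_out = 7.284) on hF = 6.125 gives T ≈ 325.5 K, at which ψ = 0.15.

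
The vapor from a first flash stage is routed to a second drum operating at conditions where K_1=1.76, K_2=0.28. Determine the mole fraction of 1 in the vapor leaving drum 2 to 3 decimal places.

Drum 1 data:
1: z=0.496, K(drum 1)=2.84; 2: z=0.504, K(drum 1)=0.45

y_1 (drum 2) = 0.856

Drum 1:
Material balance + equilibrium reduce to Σ zᵢ(Kᵢ−1)/(1+ψ₁(Kᵢ−1)) = 0.
g(0) = ΣzᵢKᵢ − 1 = 0.635 and g(1) = 1 − Σzᵢ/Kᵢ = -0.295, so a root lies in (0, 1).
Binary case is linear: z₁(K₁−1)(1+ψ₁(K₂−1)) + z₂(K₂−1)(1+ψ₁(K₁−1)) = 0
⇒ ψ₁ = [z₁(K₁−1)+z₂(K₂−1)] / [−(K₁−1)(K₂−1)] = 0.6354/1.0120 = 0.628
Drum-1 compositions:
  1: x = 0.230, y = 0.654
  2: x = 0.770, y = 0.346
Drum-2 feed = drum-1 vapor: z₂ = (0.6536, 0.3464).
Drum 2:
Material balance + equilibrium reduce to Σ zᵢ(Kᵢ−1)/(1+ψ₂(Kᵢ−1)) = 0.
Feasibility: ΣzᵢKᵢ = 1.247, Σzᵢ/Kᵢ = 1.609 — both > 1, two phases present.
Binary case is linear: z₁(K₁−1)(1+ψ₂(K₂−1)) + z₂(K₂−1)(1+ψ₂(K₁−1)) = 0
⇒ ψ₂ = [z₁(K₁−1)+z₂(K₂−1)] / [−(K₁−1)(K₂−1)] = 0.2473/0.5472 = 0.452
  1: x = 0.486, y = 0.856
  2: x = 0.514, y = 0.144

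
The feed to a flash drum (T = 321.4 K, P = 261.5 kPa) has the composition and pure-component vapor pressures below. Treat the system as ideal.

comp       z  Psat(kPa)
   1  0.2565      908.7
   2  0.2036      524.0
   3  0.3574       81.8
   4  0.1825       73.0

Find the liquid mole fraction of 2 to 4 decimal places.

Raoult's law: Kᵢ = Pᵢˢᵃᵗ/P = Pᵢˢᵃᵗ/261.5.
  K_1 = 908.7/261.5 = 3.474952, K_2 = 524.0/261.5 = 2.003824, K_3 = 81.8/261.5 = 0.312811, K_4 = 73.0/261.5 = 0.279159
Material balance + equilibrium reduce to Σ zᵢ(Kᵢ−1)/(1+V/F(Kᵢ−1)) = 0.
Check two-phase: ΣzᵢKᵢ = 1.4620 > 1 and Σzᵢ/Kᵢ = 1.9717 > 1, so g(0) = 0.4620 > 0 and g(1) = -0.9717 < 0.
Newton iteration, V/F⁰ = 0.56:
  V/F = 0.5600: g = -0.22295, g' = -1.0727 → V/F = 0.3522
  V/F = 0.3522: g = -0.01013, g' = -1.0246 → V/F = 0.3423
Converged at V/F = 0.3423.
Compositions from xᵢ = zᵢ/(1+V/F(Kᵢ−1)), yᵢ = Kᵢxᵢ:
  1: x = 0.1389, y = 0.4825
  2: x = 0.1515, y = 0.3036
  3: x = 0.4673, y = 0.1462
  4: x = 0.2423, y = 0.0676

x_2 = 0.1515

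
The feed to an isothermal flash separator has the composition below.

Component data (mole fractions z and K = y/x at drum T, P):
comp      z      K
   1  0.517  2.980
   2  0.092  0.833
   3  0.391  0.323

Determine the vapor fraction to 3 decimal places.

Rachford–Rice: g(ψ) = Σ zᵢ(Kᵢ−1)/(1+ψ(Kᵢ−1)) = 0.
g(0) = ΣzᵢKᵢ − 1 = 0.744 and g(1) = 1 − Σzᵢ/Kᵢ = -0.494, so a root lies in (0, 1).
Newton iteration, ψ⁰ = 0.69:
  ψ = 0.690: g = -0.0815, g' = -0.996 → ψ = 0.608
  ψ = 0.608: g = -0.0027, g' = -0.938 → ψ = 0.605
Converged at ψ = 0.605.

ψ = 0.605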